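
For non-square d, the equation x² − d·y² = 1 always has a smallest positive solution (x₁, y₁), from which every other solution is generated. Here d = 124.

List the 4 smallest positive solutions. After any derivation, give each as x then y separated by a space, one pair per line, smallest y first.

√124 = [11; 7,2,1,1,1,…,2,7,22, …], period ℓ=16 (even) → k=15
a_0=11:  p_0=11·1+0=11,  q_0=11·0+1=1
a_1=7:  p_1=7·11+1=78,  q_1=7·1+0=7
…
a_5=1:  p_5=1·412+245=657,  q_5=1·37+22=59
a_6=3:  p_6=3·657+412=2383,  q_6=3·59+37=214
a_7=1:  p_7=1·2383+657=3040,  q_7=1·214+59=273
a_8=4:  p_8=4·3040+2383=14543,  q_8=4·273+214=1306
…
a_11=1:  p_11=1·67292+17583=84875,  q_11=1·6043+1579=7622
a_12=1:  p_12=1·84875+67292=152167,  q_12=1·7622+6043=13665
a_13=1:  p_13=1·152167+84875=237042,  q_13=1·13665+7622=21287
a_14=2:  p_14=2·237042+152167=626251,  q_14=2·21287+13665=56239
a_15=7:  p_15=7·626251+237042=4620799,  q_15=7·56239+21287=414960
→ (4620799, 414960).  Check: 4620799²=21351783398401, 124·414960²=21351783398400, difference 1.
(4620799+414960√124)^2 = 42703566796801 + 3834893506080√124
(4620799+414960√124)^3 = 394649197502177907199 + 35440544156001500880√124
(4620799+414960√124)^4 = 3647189234337689639247667201 + 327527261991011323636100160√124

4620799 414960
42703566796801 3834893506080
394649197502177907199 35440544156001500880
3647189234337689639247667201 327527261991011323636100160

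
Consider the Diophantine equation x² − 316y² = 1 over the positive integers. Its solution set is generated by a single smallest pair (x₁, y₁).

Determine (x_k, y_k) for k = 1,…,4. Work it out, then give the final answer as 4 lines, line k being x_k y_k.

√316 = [17; 1,3,2,8,2,3,1,34, …], period ℓ=8 (even) → k=7
k=0  a_k=17  p_k/q_k = 17/1
…
k=3  a_k=2  p_k/q_k = 160/9
k=4  a_k=8  p_k/q_k = 1351/76
k=5  a_k=2  p_k/q_k = 2862/161
k=6  a_k=3  p_k/q_k = 9937/559
k=7  a_k=1  p_k/q_k = 12799/720
fundamental: x₁=12799, y₁=720  (since 163814401 − 316·518400 = 1)
k=2:  x_2 = 12799·12799+316·720·720 = 327628801,  y_2 = 12799·720+720·12799 = 18430560
k=3:  x_3 = 12799·327628801+316·720·18430560 = 8386642035199,  y_3 = 12799·18430560+720·327628801 = 471785474160
k=4:  x_4 = 12799·8386642035199+316·720·471785474160 = 214681262489395201,  y_4 = 12799·471785474160+720·8386642035199 = 12076764549117120

12799 720
327628801 18430560
8386642035199 471785474160
214681262489395201 12076764549117120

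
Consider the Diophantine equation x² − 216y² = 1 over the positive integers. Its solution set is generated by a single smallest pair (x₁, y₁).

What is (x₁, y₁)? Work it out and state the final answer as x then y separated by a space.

485 33

√216 = [14; 1,2,3,2,1,28, …], period ℓ=6 (even) → k=5
step 0: (14, 1)  from 14·(1,0) + (0,1)
step 1: (15, 1)  from 1·(14,1) + (1,0)
…
step 3: (147, 10)  from 3·(44,3) + (15,1)
step 4: (338, 23)  from 2·(147,10) + (44,3)
step 5: (485, 33)  from 1·(338,23) + (147,10)
fundamental: x₁=485, y₁=33  (since 235225 − 216·1089 = 1)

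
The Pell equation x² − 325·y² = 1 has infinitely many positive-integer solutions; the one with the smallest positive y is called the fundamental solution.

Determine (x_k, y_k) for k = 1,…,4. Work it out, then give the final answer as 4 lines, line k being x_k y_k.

649 36
842401 46728
1093435849 60652908
1419278889601 78727427856

[18; 36] for √325; ℓ=1 ⇒ convergent index 1
step 0: (18, 1)  from 18·(1,0) + (0,1)
step 1: (649, 36)  from 36·(18,1) + (1,0)
fundamental: x₁=649, y₁=36  (since 421201 − 325·1296 = 1)
(x_2, y_2) = (649·649 + 325·36·36, 649·36 + 36·649) = (842401, 46728)
(x_3, y_3) = (649·842401 + 325·36·46728, 649·46728 + 36·842401) = (1093435849, 60652908)
(x_4, y_4) = (649·1093435849 + 325·36·60652908, 649·60652908 + 36·1093435849) = (1419278889601, 78727427856)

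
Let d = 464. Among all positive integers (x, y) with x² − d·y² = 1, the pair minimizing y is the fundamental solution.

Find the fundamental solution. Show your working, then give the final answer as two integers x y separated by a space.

√464 = [21; 1,1,5,1,1,1,5,1,1,42, …], period ℓ=10 (even) → k=9
a_0=21:  p_0=21·1+0=21,  q_0=21·0+1=1
a_1=1:  p_1=1·21+1=22,  q_1=1·1+0=1
a_2=1:  p_2=1·22+21=43,  q_2=1·1+1=2
a_3=5:  p_3=5·43+22=237,  q_3=5·2+1=11
…
a_5=1:  p_5=1·280+237=517,  q_5=1·13+11=24
a_6=1:  p_6=1·517+280=797,  q_6=1·24+13=37
a_7=5:  p_7=5·797+517=4502,  q_7=5·37+24=209
a_8=1:  p_8=1·4502+797=5299,  q_8=1·209+37=246
a_9=1:  p_9=1·5299+4502=9801,  q_9=1·246+209=455
→ (9801, 455).  Check: 9801²=96059601, 464·455²=96059600, difference 1.

9801 455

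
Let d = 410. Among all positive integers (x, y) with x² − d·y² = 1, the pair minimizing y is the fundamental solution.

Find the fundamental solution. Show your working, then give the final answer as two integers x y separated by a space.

d=410: √d = [20; 4,40] (ℓ=2, even), read p_1/q_1
k=0  a_k=20  p_k/q_k = 20/1
k=1  a_k=4  p_k/q_k = 81/4
fundamental: x₁=81, y₁=4  (since 6561 − 410·16 = 1)

81 4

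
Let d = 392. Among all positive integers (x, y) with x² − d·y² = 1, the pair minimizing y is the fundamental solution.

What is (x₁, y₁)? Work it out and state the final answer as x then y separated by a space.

d=392: √d = [19; 1,3,1,38] (ℓ=4, even), read p_3/q_3
i=0: a=19 ⇒ p=19, q=1
i=1: a=1 ⇒ p=20, q=1
i=2: a=3 ⇒ p=79, q=4
i=3: a=1 ⇒ p=99, q=5
(x₁, y₁) = (99, 5);  99² − 392·5² = 1 ✓

99 5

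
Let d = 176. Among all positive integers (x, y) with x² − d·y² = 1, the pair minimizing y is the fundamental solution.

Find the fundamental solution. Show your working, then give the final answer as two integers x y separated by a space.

√176 → a₀=13, period (3,1,3,26); ℓ=4 even so k=3
a_0=13:  p_0=13·1+0=13,  q_0=13·0+1=1
a_1=3:  p_1=3·13+1=40,  q_1=3·1+0=3
a_2=1:  p_2=1·40+13=53,  q_2=1·3+1=4
a_3=3:  p_3=3·53+40=199,  q_3=3·4+3=15
(x₁, y₁) = (199, 15);  199² − 176·15² = 1 ✓

199 15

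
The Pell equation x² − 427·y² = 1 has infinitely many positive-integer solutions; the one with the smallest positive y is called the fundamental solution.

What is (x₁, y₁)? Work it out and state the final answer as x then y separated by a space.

[20; 1,1,1,40] for √427; ℓ=4 ⇒ convergent index 3
k=0  a_k=20  p_k/q_k = 20/1
…
k=2  a_k=1  p_k/q_k = 41/2
k=3  a_k=1  p_k/q_k = 62/3
→ (62, 3).  Check: 62²=3844, 427·3²=3843, difference 1.

62 3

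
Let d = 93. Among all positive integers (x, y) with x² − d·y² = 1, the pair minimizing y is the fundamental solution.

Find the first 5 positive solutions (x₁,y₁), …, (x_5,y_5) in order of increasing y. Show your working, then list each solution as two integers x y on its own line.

√93 → a₀=9, period (1,1,1,4,6,4,1,1,1,18); ℓ=10 even so k=9
step 0: (9, 1)  from 9·(1,0) + (0,1)
…
step 3: (29, 3)  from 1·(19,2) + (10,1)
step 4: (135, 14)  from 4·(29,3) + (19,2)
…
step 8: (7821, 811)  from 1·(4330,449) + (3491,362)
step 9: (12151, 1260)  from 1·(7821,811) + (4330,449)
(x₁, y₁) = (12151, 1260);  12151² − 93·1260² = 1 ✓
(12151+1260√93)^2 = 295293601 + 30620520√93
(12151+1260√93)^3 = 7176225079351 + 744139875780√93
(12151+1260√93)^4 = 174396621583094401 + 18084087230585040√93
(12151+1260√93)^5 = 4238186690536135053751 + 439479487133537766300√93

12151 1260
295293601 30620520
7176225079351 744139875780
174396621583094401 18084087230585040
4238186690536135053751 439479487133537766300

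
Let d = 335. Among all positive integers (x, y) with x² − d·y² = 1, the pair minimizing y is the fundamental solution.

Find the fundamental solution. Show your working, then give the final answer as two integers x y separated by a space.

604 33

[18; 3,3,3,36] for √335; ℓ=4 ⇒ convergent index 3
a_0=18:  p_0=18·1+0=18,  q_0=18·0+1=1
…
a_2=3:  p_2=3·55+18=183,  q_2=3·3+1=10
a_3=3:  p_3=3·183+55=604,  q_3=3·10+3=33
→ (604, 33).  Check: 604²=364816, 335·33²=364815, difference 1.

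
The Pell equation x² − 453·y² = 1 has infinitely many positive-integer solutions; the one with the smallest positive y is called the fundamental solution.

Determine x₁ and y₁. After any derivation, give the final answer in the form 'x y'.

1653751 77700

√453 = [21; 3,1,1,10,14,10,1,1,3,42, …], period ℓ=10 (even) → k=9
k=0  a_k=21  p_k/q_k = 21/1
…
k=2  a_k=1  p_k/q_k = 85/4
k=3  a_k=1  p_k/q_k = 149/7
k=4  a_k=10  p_k/q_k = 1575/74
…
k=6  a_k=10  p_k/q_k = 223565/10504
k=7  a_k=1  p_k/q_k = 245764/11547
k=8  a_k=1  p_k/q_k = 469329/22051
k=9  a_k=3  p_k/q_k = 1653751/77700
→ (1653751, 77700).  Check: 1653751²=2734892370001, 453·77700²=2734892370000, difference 1.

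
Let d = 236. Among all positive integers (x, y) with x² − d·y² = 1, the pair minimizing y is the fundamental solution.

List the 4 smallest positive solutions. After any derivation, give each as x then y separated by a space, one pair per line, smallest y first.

561799 36570
631236232801 41089978860
709255768702176199 46168618067101710
796918363201596536611201 51874966922918257173720

√236 → a₀=15, period (2,1,3,5,1,6,1,5,3,1,2,30); ℓ=12 even so k=11
i=0: a=15 ⇒ p=15, q=1
i=1: a=2 ⇒ p=31, q=2
i=2: a=1 ⇒ p=46, q=3
i=3: a=3 ⇒ p=169, q=11
i=4: a=5 ⇒ p=891, q=58
…
i=6: a=6 ⇒ p=7251, q=472
i=7: a=1 ⇒ p=8311, q=541
i=8: a=5 ⇒ p=48806, q=3177
i=9: a=3 ⇒ p=154729, q=10072
i=10: a=1 ⇒ p=203535, q=13249
i=11: a=2 ⇒ p=561799, q=36570
→ (561799, 36570).  Check: 561799²=315618116401, 236·36570²=315618116400, difference 1.
(x_2, y_2) = (561799·561799 + 236·36570·36570, 561799·36570 + 36570·561799) = (631236232801, 41089978860)
(x_3, y_3) = (561799·631236232801 + 236·36570·41089978860, 561799·41089978860 + 36570·631236232801) = (709255768702176199, 46168618067101710)
(x_4, y_4) = (561799·709255768702176199 + 236·36570·46168618067101710, 561799·46168618067101710 + 36570·709255768702176199) = (796918363201596536611201, 51874966922918257173720)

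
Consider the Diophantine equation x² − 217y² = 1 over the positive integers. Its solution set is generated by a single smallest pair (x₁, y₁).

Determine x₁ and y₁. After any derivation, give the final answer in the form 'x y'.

√217 = [14; 1,2,1,2,1,…,2,1,28, …], period ℓ=16 (even) → k=15
i=0: a=14 ⇒ p=14, q=1
i=1: a=1 ⇒ p=15, q=1
i=2: a=2 ⇒ p=44, q=3
…
i=5: a=1 ⇒ p=221, q=15
i=6: a=1 ⇒ p=383, q=26
…
i=8: a=4 ⇒ p=15055, q=1022
i=9: a=9 ⇒ p=139163, q=9447
…
i=12: a=2 ⇒ p=740980, q=50301
i=13: a=1 ⇒ p=1034361, q=70217
i=14: a=2 ⇒ p=2809702, q=190735
i=15: a=1 ⇒ p=3844063, q=260952
→ (3844063, 260952).  Check: 3844063²=14776820347969, 217·260952²=14776820347968, difference 1.

3844063 260952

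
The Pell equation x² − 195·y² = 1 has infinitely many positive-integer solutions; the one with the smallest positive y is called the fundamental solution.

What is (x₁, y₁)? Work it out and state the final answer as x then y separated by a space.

√195 → a₀=13, period (1,26); ℓ=2 even so k=1
a_0=13:  p_0=13·1+0=13,  q_0=13·0+1=1
a_1=1:  p_1=1·13+1=14,  q_1=1·1+0=1
(x₁, y₁) = (14, 1);  14² − 195·1² = 1 ✓

14 1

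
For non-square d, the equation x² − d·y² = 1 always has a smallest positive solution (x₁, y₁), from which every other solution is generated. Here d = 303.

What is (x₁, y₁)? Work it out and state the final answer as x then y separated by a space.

2524 145

d=303: √d = [17; 2,2,5,2,2,34] (ℓ=6, even), read p_5/q_5
k=0  a_k=17  p_k/q_k = 17/1
…
k=2  a_k=2  p_k/q_k = 87/5
…
k=4  a_k=2  p_k/q_k = 1027/59
k=5  a_k=2  p_k/q_k = 2524/145
→ (2524, 145).  Check: 2524²=6370576, 303·145²=6370575, difference 1.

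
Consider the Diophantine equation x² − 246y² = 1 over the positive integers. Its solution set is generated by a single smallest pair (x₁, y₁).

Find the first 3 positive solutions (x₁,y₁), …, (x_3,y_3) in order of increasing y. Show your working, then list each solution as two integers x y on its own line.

√246 = [15; 1,2,5,1,14,1,5,2,1,30, …], period ℓ=10 (even) → k=9
i=0: a=15 ⇒ p=15, q=1
i=1: a=1 ⇒ p=16, q=1
i=2: a=2 ⇒ p=47, q=3
i=3: a=5 ⇒ p=251, q=16
i=4: a=1 ⇒ p=298, q=19
i=5: a=14 ⇒ p=4423, q=282
i=6: a=1 ⇒ p=4721, q=301
i=7: a=5 ⇒ p=28028, q=1787
i=8: a=2 ⇒ p=60777, q=3875
i=9: a=1 ⇒ p=88805, q=5662
→ (88805, 5662).  Check: 88805²=7886328025, 246·5662²=7886328024, difference 1.
(88805+5662√246)^2 = 15772656049 + 1005627820√246
(88805+5662√246)^3 = 2801381440774085 + 178609557104538√246

88805 5662
15772656049 1005627820
2801381440774085 178609557104538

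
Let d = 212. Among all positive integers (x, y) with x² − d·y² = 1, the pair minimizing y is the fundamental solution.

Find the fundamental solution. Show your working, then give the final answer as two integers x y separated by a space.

√212 = [14; 1,1,3,1,1,…,1,1,28, …], period ℓ=14 (even) → k=13
i=0: a=14 ⇒ p=14, q=1
i=1: a=1 ⇒ p=15, q=1
…
i=4: a=1 ⇒ p=131, q=9
i=5: a=1 ⇒ p=233, q=16
i=6: a=1 ⇒ p=364, q=25
…
i=9: a=1 ⇒ p=5198, q=357
i=10: a=1 ⇒ p=7979, q=548
i=11: a=3 ⇒ p=29135, q=2001
i=12: a=1 ⇒ p=37114, q=2549
i=13: a=1 ⇒ p=66249, q=4550
fundamental: x₁=66249, y₁=4550  (since 4388930001 − 212·20702500 = 1)

66249 4550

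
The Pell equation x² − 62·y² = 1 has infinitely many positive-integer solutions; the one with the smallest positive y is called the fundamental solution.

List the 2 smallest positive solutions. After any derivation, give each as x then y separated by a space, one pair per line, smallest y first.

63 8
7937 1008

√62 → a₀=7, period (1,6,1,14); ℓ=4 even so k=3
step 0: (7, 1)  from 7·(1,0) + (0,1)
…
step 2: (55, 7)  from 6·(8,1) + (7,1)
step 3: (63, 8)  from 1·(55,7) + (8,1)
(x₁, y₁) = (63, 8);  63² − 62·8² = 1 ✓
(x_2, y_2) = (63·63 + 62·8·8, 63·8 + 8·63) = (7937, 1008)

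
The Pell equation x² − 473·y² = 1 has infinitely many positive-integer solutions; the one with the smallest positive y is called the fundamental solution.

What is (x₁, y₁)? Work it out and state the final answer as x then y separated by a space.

√473 → a₀=21, period (1,2,1,42); ℓ=4 even so k=3
step 0: (21, 1)  from 21·(1,0) + (0,1)
step 1: (22, 1)  from 1·(21,1) + (1,0)
step 2: (65, 3)  from 2·(22,1) + (21,1)
step 3: (87, 4)  from 1·(65,3) + (22,1)
fundamental: x₁=87, y₁=4  (since 7569 − 473·16 = 1)

87 4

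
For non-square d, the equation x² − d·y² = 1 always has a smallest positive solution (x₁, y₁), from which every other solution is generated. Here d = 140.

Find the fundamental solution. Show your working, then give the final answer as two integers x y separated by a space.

[11; 1,4,1,22] for √140; ℓ=4 ⇒ convergent index 3
a_0=11:  p_0=11·1+0=11,  q_0=11·0+1=1
…
a_2=4:  p_2=4·12+11=59,  q_2=4·1+1=5
a_3=1:  p_3=1·59+12=71,  q_3=1·5+1=6
fundamental: x₁=71, y₁=6  (since 5041 − 140·36 = 1)

71 6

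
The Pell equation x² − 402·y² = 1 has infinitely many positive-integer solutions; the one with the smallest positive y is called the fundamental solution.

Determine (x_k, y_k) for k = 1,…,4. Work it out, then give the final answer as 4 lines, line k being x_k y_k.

401 20
321601 16040
257923601 12864060
206854406401 10316960080

[20; 20,40] for √402; ℓ=2 ⇒ convergent index 1
a_0=20:  p_0=20·1+0=20,  q_0=20·0+1=1
a_1=20:  p_1=20·20+1=401,  q_1=20·1+0=20
fundamental: x₁=401, y₁=20  (since 160801 − 402·400 = 1)
n=2: (401,20)∘(401,20) = (401·401+402·20·20, 401·20+20·401) = (321601,16040)
n=3: (321601,16040)∘(401,20) = (401·321601+402·20·16040, 401·16040+20·321601) = (257923601,12864060)
n=4: (257923601,12864060)∘(401,20) = (401·257923601+402·20·12864060, 401·12864060+20·257923601) = (206854406401,10316960080)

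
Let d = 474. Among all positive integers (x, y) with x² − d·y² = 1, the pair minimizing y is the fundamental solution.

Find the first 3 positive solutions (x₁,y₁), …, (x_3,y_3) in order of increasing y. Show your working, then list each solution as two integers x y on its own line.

√474 → a₀=21, period (1,3,2,1,1,…,3,1,42); ℓ=14 even so k=13
a_0=21:  p_0=21·1+0=21,  q_0=21·0+1=1
a_1=1:  p_1=1·21+1=22,  q_1=1·1+0=1
a_2=3:  p_2=3·22+21=87,  q_2=3·1+1=4
a_3=2:  p_3=2·87+22=196,  q_3=2·4+1=9
a_4=1:  p_4=1·196+87=283,  q_4=1·9+4=13
a_5=1:  p_5=1·283+196=479,  q_5=1·13+9=22
…
a_7=6:  p_7=6·762+479=5051,  q_7=6·35+22=232
a_8=1:  p_8=1·5051+762=5813,  q_8=1·232+35=267
a_9=1:  p_9=1·5813+5051=10864,  q_9=1·267+232=499
…
a_12=3:  p_12=3·44218+16677=149331,  q_12=3·2031+766=6859
a_13=1:  p_13=1·149331+44218=193549,  q_13=1·6859+2031=8890
(x₁, y₁) = (193549, 8890);  193549² − 474·8890² = 1 ✓
(x_2, y_2) = (193549·193549 + 474·8890·8890, 193549·8890 + 8890·193549) = (74922430801, 3441301220)
(x_3, y_3) = (193549·74922430801 + 474·8890·3441301220, 193549·3441301220 + 8890·74922430801) = (29002323118011949, 1332120819650670)

193549 8890
74922430801 3441301220
29002323118011949 1332120819650670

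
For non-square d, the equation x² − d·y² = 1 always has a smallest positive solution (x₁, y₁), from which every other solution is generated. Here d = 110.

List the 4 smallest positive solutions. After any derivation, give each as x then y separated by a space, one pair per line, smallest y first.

21 2
881 84
36981 3526
1552321 148008

[10; 2,20] for √110; ℓ=2 ⇒ convergent index 1
i=0: a=10 ⇒ p=10, q=1
i=1: a=2 ⇒ p=21, q=2
(x₁, y₁) = (21, 2);  21² − 110·2² = 1 ✓
(21+2√110)^2 = 881 + 84√110
(21+2√110)^3 = 36981 + 3526√110
(21+2√110)^4 = 1552321 + 148008√110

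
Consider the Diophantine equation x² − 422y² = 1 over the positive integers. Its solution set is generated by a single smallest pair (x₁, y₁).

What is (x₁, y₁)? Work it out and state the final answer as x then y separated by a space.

7022501 341850

d=422: √d = [20; 1,1,5,2,1,…,1,1,40] (ℓ=14, even), read p_13/q_13
a_0=20:  p_0=20·1+0=20,  q_0=20·0+1=1
a_1=1:  p_1=1·20+1=21,  q_1=1·1+0=1
…
a_4=2:  p_4=2·226+41=493,  q_4=2·11+2=24
a_5=1:  p_5=1·493+226=719,  q_5=1·24+11=35
a_6=3:  p_6=3·719+493=2650,  q_6=3·35+24=129
…
a_10=2:  p_10=2·217526+163807=598859,  q_10=2·10589+7974=29152
a_11=5:  p_11=5·598859+217526=3211821,  q_11=5·29152+10589=156349
a_12=1:  p_12=1·3211821+598859=3810680,  q_12=1·156349+29152=185501
a_13=1:  p_13=1·3810680+3211821=7022501,  q_13=1·185501+156349=341850
→ (7022501, 341850).  Check: 7022501²=49315520295001, 422·341850²=49315520295000, difference 1.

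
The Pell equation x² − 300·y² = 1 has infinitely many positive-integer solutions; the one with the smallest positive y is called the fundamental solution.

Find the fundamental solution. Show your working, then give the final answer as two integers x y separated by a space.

√300 → a₀=17, period (3,8,3,34); ℓ=4 even so k=3
step 0: (17, 1)  from 17·(1,0) + (0,1)
step 1: (52, 3)  from 3·(17,1) + (1,0)
step 2: (433, 25)  from 8·(52,3) + (17,1)
step 3: (1351, 78)  from 3·(433,25) + (52,3)
(x₁, y₁) = (1351, 78);  1351² − 300·78² = 1 ✓

1351 78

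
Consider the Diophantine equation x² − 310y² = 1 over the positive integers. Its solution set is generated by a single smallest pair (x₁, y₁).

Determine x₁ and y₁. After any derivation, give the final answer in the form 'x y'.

848719 48204

√310 → a₀=17, period (1,1,1,1,5,…,1,1,34); ℓ=16 even so k=15
k=0  a_k=17  p_k/q_k = 17/1
…
k=3  a_k=1  p_k/q_k = 53/3
…
k=6  a_k=3  p_k/q_k = 1567/89
…
k=9  a_k=1  p_k/q_k = 7747/440
…
k=14  a_k=1  p_k/q_k = 515017/29251
k=15  a_k=1  p_k/q_k = 848719/48204
fundamental: x₁=848719, y₁=48204  (since 720323940961 − 310·2323625616 = 1)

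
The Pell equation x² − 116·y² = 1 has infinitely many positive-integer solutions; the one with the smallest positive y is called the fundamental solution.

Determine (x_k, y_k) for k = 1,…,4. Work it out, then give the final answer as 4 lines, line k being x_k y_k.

√116 = [10; 1,3,2,1,4,1,2,3,1,20, …], period ℓ=10 (even) → k=9
step 0: (10, 1)  from 10·(1,0) + (0,1)
…
step 2: (43, 4)  from 3·(11,1) + (10,1)
step 3: (97, 9)  from 2·(43,4) + (11,1)
…
step 5: (657, 61)  from 4·(140,13) + (97,9)
step 6: (797, 74)  from 1·(657,61) + (140,13)
step 7: (2251, 209)  from 2·(797,74) + (657,61)
step 8: (7550, 701)  from 3·(2251,209) + (797,74)
step 9: (9801, 910)  from 1·(7550,701) + (2251,209)
(x₁, y₁) = (9801, 910);  9801² − 116·910² = 1 ✓
(x_2, y_2) = (9801·9801 + 116·910·910, 9801·910 + 910·9801) = (192119201, 17837820)
(x_3, y_3) = (9801·192119201 + 116·910·17837820, 9801·17837820 + 910·192119201) = (3765920568201, 349656946730)
(x_4, y_4) = (9801·3765920568201 + 116·910·349656946730, 9801·349656946730 + 910·3765920568201) = (73819574785756801, 6853975451963640)

9801 910
192119201 17837820
3765920568201 349656946730
73819574785756801 6853975451963640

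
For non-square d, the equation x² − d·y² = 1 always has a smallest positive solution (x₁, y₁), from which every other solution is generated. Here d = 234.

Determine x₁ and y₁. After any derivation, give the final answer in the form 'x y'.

[15; 3,2,1,2,1,2,3,30] for √234; ℓ=8 ⇒ convergent index 7
step 0: (15, 1)  from 15·(1,0) + (0,1)
step 1: (46, 3)  from 3·(15,1) + (1,0)
…
step 4: (413, 27)  from 2·(153,10) + (107,7)
…
step 6: (1545, 101)  from 2·(566,37) + (413,27)
step 7: (5201, 340)  from 3·(1545,101) + (566,37)
→ (5201, 340).  Check: 5201²=27050401, 234·340²=27050400, difference 1.

5201 340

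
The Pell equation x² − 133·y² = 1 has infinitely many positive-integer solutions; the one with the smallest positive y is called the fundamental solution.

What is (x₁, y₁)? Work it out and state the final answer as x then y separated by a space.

2588599 224460

√133 = [11; 1,1,7,5,1,…,1,1,22, …], period ℓ=16 (even) → k=15
i=0: a=11 ⇒ p=11, q=1
i=1: a=1 ⇒ p=12, q=1
i=2: a=1 ⇒ p=23, q=2
i=3: a=7 ⇒ p=173, q=15
i=4: a=5 ⇒ p=888, q=77
i=5: a=1 ⇒ p=1061, q=92
i=6: a=1 ⇒ p=1949, q=169
…
i=8: a=2 ⇒ p=7969, q=691
…
i=10: a=1 ⇒ p=18948, q=1643
i=11: a=1 ⇒ p=29927, q=2595
…
i=14: a=1 ⇒ p=1378591, q=119539
i=15: a=1 ⇒ p=2588599, q=224460
(x₁, y₁) = (2588599, 224460);  2588599² − 133·224460² = 1 ✓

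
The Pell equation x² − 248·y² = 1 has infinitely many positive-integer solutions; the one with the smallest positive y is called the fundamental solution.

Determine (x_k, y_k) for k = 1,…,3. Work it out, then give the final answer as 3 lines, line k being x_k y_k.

[15; 1,2,1,30] for √248; ℓ=4 ⇒ convergent index 3
a_0=15:  p_0=15·1+0=15,  q_0=15·0+1=1
…
a_2=2:  p_2=2·16+15=47,  q_2=2·1+1=3
a_3=1:  p_3=1·47+16=63,  q_3=1·3+1=4
fundamental: x₁=63, y₁=4  (since 3969 − 248·16 = 1)
(x_2, y_2) = (63·63 + 248·4·4, 63·4 + 4·63) = (7937, 504)
(x_3, y_3) = (63·7937 + 248·4·504, 63·504 + 4·7937) = (999999, 63500)

63 4
7937 504
999999 63500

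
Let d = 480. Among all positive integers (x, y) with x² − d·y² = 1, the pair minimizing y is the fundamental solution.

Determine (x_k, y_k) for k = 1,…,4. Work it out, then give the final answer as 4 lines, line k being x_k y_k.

√480 → a₀=21, period (1,9,1,42); ℓ=4 even so k=3
step 0: (21, 1)  from 21·(1,0) + (0,1)
…
step 2: (219, 10)  from 9·(22,1) + (21,1)
step 3: (241, 11)  from 1·(219,10) + (22,1)
fundamental: x₁=241, y₁=11  (since 58081 − 480·121 = 1)
(241+11√480)^2 = 116161 + 5302√480
(241+11√480)^3 = 55989361 + 2555553√480
(241+11√480)^4 = 26986755841 + 1231771244√480

241 11
116161 5302
55989361 2555553
26986755841 1231771244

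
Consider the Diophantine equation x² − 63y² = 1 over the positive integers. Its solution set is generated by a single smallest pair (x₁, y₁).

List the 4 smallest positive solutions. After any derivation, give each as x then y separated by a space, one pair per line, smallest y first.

8 1
127 16
2024 255
32257 4064

[7; 1,14] for √63; ℓ=2 ⇒ convergent index 1
i=0: a=7 ⇒ p=7, q=1
i=1: a=1 ⇒ p=8, q=1
(x₁, y₁) = (8, 1);  8² − 63·1² = 1 ✓
(x_2, y_2) = (8·8 + 63·1·1, 8·1 + 1·8) = (127, 16)
(x_3, y_3) = (8·127 + 63·1·16, 8·16 + 1·127) = (2024, 255)
(x_4, y_4) = (8·2024 + 63·1·255, 8·255 + 1·2024) = (32257, 4064)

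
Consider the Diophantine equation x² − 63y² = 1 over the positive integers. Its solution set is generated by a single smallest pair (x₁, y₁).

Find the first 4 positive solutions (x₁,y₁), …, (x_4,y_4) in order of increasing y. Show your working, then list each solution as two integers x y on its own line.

√63 → a₀=7, period (1,14); ℓ=2 even so k=1
i=0: a=7 ⇒ p=7, q=1
i=1: a=1 ⇒ p=8, q=1
fundamental: x₁=8, y₁=1  (since 64 − 63·1 = 1)
(x_2, y_2) = (8·8 + 63·1·1, 8·1 + 1·8) = (127, 16)
(x_3, y_3) = (8·127 + 63·1·16, 8·16 + 1·127) = (2024, 255)
(x_4, y_4) = (8·2024 + 63·1·255, 8·255 + 1·2024) = (32257, 4064)

8 1
127 16
2024 255
32257 4064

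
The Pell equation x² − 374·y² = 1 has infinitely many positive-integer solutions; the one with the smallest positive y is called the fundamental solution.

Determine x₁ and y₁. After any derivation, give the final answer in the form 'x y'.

3365 174

[19; 2,1,18,1,2,38] for √374; ℓ=6 ⇒ convergent index 5
i=0: a=19 ⇒ p=19, q=1
…
i=3: a=18 ⇒ p=1083, q=56
i=4: a=1 ⇒ p=1141, q=59
i=5: a=2 ⇒ p=3365, q=174
(x₁, y₁) = (3365, 174);  3365² − 374·174² = 1 ✓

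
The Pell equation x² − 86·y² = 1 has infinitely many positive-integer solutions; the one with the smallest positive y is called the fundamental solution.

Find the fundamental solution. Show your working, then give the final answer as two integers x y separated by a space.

[9; 3,1,1,1,8,1,1,1,3,18] for √86; ℓ=10 ⇒ convergent index 9
step 0: (9, 1)  from 9·(1,0) + (0,1)
step 1: (28, 3)  from 3·(9,1) + (1,0)
…
step 6: (983, 106)  from 1·(881,95) + (102,11)
step 7: (1864, 201)  from 1·(983,106) + (881,95)
step 8: (2847, 307)  from 1·(1864,201) + (983,106)
step 9: (10405, 1122)  from 3·(2847,307) + (1864,201)
fundamental: x₁=10405, y₁=1122  (since 108264025 − 86·1258884 = 1)

10405 1122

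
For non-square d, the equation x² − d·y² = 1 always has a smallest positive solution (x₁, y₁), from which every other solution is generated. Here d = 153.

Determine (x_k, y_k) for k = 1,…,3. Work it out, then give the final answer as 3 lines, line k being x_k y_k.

2177 176
9478657 766304
41270070401 3336487440

d=153: √d = [12; 2,1,2,2,2,1,2,24] (ℓ=8, even), read p_7/q_7
step 0: (12, 1)  from 12·(1,0) + (0,1)
step 1: (25, 2)  from 2·(12,1) + (1,0)
…
step 3: (99, 8)  from 2·(37,3) + (25,2)
step 4: (235, 19)  from 2·(99,8) + (37,3)
step 5: (569, 46)  from 2·(235,19) + (99,8)
step 6: (804, 65)  from 1·(569,46) + (235,19)
step 7: (2177, 176)  from 2·(804,65) + (569,46)
(x₁, y₁) = (2177, 176);  2177² − 153·176² = 1 ✓
n=2: (2177,176)∘(2177,176) = (2177·2177+153·176·176, 2177·176+176·2177) = (9478657,766304)
n=3: (9478657,766304)∘(2177,176) = (2177·9478657+153·176·766304, 2177·766304+176·9478657) = (41270070401,3336487440)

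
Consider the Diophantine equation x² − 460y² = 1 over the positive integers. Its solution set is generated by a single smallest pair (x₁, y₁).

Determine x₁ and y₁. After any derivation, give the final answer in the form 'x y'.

2535751 118230

√460 → a₀=21, period (2,4,3,1,2,10,2,1,3,4,2,42); ℓ=12 even so k=11
a_0=21:  p_0=21·1+0=21,  q_0=21·0+1=1
…
a_6=10:  p_6=10·2252+815=23335,  q_6=10·105+38=1088
…
a_10=4:  p_10=4·265693+72257=1135029,  q_10=4·12388+3369=52921
a_11=2:  p_11=2·1135029+265693=2535751,  q_11=2·52921+12388=118230
fundamental: x₁=2535751, y₁=118230  (since 6430033134001 − 460·13978332900 = 1)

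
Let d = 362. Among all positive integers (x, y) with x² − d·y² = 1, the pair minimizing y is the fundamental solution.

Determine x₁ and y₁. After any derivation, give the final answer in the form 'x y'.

723 38

[19; 38] for √362; ℓ=1 ⇒ convergent index 1
i=0: a=19 ⇒ p=19, q=1
i=1: a=38 ⇒ p=723, q=38
→ (723, 38).  Check: 723²=522729, 362·38²=522728, difference 1.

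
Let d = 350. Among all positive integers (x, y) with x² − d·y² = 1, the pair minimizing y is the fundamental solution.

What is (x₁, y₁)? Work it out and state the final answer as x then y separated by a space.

449 24

√350 = [18; 1,2,2,2,1,36, …], period ℓ=6 (even) → k=5
step 0: (18, 1)  from 18·(1,0) + (0,1)
…
step 4: (318, 17)  from 2·(131,7) + (56,3)
step 5: (449, 24)  from 1·(318,17) + (131,7)
fundamental: x₁=449, y₁=24  (since 201601 − 350·576 = 1)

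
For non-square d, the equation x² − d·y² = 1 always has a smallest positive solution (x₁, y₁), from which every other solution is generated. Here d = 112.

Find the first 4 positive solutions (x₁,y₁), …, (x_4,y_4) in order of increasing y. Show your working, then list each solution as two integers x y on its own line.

127 12
32257 3048
8193151 774180
2081028097 196638672

[10; 1,1,2,1,1,20] for √112; ℓ=6 ⇒ convergent index 5
i=0: a=10 ⇒ p=10, q=1
i=1: a=1 ⇒ p=11, q=1
i=2: a=1 ⇒ p=21, q=2
i=3: a=2 ⇒ p=53, q=5
i=4: a=1 ⇒ p=74, q=7
i=5: a=1 ⇒ p=127, q=12
(x₁, y₁) = (127, 12);  127² − 112·12² = 1 ✓
(127+12√112)^2 = 32257 + 3048√112
(127+12√112)^3 = 8193151 + 774180√112
(127+12√112)^4 = 2081028097 + 196638672√112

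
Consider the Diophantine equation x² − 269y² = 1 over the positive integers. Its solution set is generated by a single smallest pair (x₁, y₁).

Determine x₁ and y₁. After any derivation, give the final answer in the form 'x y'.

13449 820

√269 → a₀=16, period (2,2,32); ℓ=3 odd so k=5
a_0=16:  p_0=16·1+0=16,  q_0=16·0+1=1
a_1=2:  p_1=2·16+1=33,  q_1=2·1+0=2
a_2=2:  p_2=2·33+16=82,  q_2=2·2+1=5
a_3=32:  p_3=32·82+33=2657,  q_3=32·5+2=162
a_4=2:  p_4=2·2657+82=5396,  q_4=2·162+5=329
a_5=2:  p_5=2·5396+2657=13449,  q_5=2·329+162=820
fundamental: x₁=13449, y₁=820  (since 180875601 − 269·672400 = 1)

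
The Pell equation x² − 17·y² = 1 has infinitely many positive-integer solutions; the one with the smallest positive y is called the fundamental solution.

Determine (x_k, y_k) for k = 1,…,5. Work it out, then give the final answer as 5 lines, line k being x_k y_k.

33 8
2177 528
143649 34840
9478657 2298912
625447713 151693352

[4; 8] for √17; ℓ=1 ⇒ convergent index 1
i=0: a=4 ⇒ p=4, q=1
i=1: a=8 ⇒ p=33, q=8
(x₁, y₁) = (33, 8);  33² − 17·8² = 1 ✓
k=2:  x_2 = 33·33+17·8·8 = 2177,  y_2 = 33·8+8·33 = 528
k=3:  x_3 = 33·2177+17·8·528 = 143649,  y_3 = 33·528+8·2177 = 34840
k=4:  x_4 = 33·143649+17·8·34840 = 9478657,  y_4 = 33·34840+8·143649 = 2298912
k=5:  x_5 = 33·9478657+17·8·2298912 = 625447713,  y_5 = 33·2298912+8·9478657 = 151693352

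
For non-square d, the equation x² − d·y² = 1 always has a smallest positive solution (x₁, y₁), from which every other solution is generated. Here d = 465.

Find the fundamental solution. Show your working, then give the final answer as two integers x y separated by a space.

[21; 1,1,3,2,2,2,3,1,1,42] for √465; ℓ=10 ⇒ convergent index 9
i=0: a=21 ⇒ p=21, q=1
i=1: a=1 ⇒ p=22, q=1
i=2: a=1 ⇒ p=43, q=2
…
i=5: a=2 ⇒ p=841, q=39
i=6: a=2 ⇒ p=2027, q=94
…
i=8: a=1 ⇒ p=8949, q=415
i=9: a=1 ⇒ p=15871, q=736
fundamental: x₁=15871, y₁=736  (since 251888641 − 465·541696 = 1)

15871 736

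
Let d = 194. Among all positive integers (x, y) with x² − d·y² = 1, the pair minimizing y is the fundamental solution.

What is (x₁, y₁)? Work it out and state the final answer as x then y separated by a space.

√194 → a₀=13, period (1,12,1,26); ℓ=4 even so k=3
a_0=13:  p_0=13·1+0=13,  q_0=13·0+1=1
a_1=1:  p_1=1·13+1=14,  q_1=1·1+0=1
a_2=12:  p_2=12·14+13=181,  q_2=12·1+1=13
a_3=1:  p_3=1·181+14=195,  q_3=1·13+1=14
fundamental: x₁=195, y₁=14  (since 38025 − 194·196 = 1)

195 14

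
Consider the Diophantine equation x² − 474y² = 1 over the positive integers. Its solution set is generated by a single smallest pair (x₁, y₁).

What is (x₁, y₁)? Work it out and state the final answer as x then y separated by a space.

[21; 1,3,2,1,1,…,3,1,42] for √474; ℓ=14 ⇒ convergent index 13
step 0: (21, 1)  from 21·(1,0) + (0,1)
step 1: (22, 1)  from 1·(21,1) + (1,0)
step 2: (87, 4)  from 3·(22,1) + (21,1)
…
step 4: (283, 13)  from 1·(196,9) + (87,4)
step 5: (479, 22)  from 1·(283,13) + (196,9)
…
step 7: (5051, 232)  from 6·(762,35) + (479,22)
…
step 9: (10864, 499)  from 1·(5813,267) + (5051,232)
step 10: (16677, 766)  from 1·(10864,499) + (5813,267)
step 11: (44218, 2031)  from 2·(16677,766) + (10864,499)
step 12: (149331, 6859)  from 3·(44218,2031) + (16677,766)
step 13: (193549, 8890)  from 1·(149331,6859) + (44218,2031)
→ (193549, 8890).  Check: 193549²=37461215401, 474·8890²=37461215400, difference 1.

193549 8890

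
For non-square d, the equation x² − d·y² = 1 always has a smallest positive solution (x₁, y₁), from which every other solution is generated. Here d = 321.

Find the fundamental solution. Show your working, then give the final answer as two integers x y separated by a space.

d=321: √d = [17; 1,10,1,34] (ℓ=4, even), read p_3/q_3
i=0: a=17 ⇒ p=17, q=1
i=1: a=1 ⇒ p=18, q=1
i=2: a=10 ⇒ p=197, q=11
i=3: a=1 ⇒ p=215, q=12
fundamental: x₁=215, y₁=12  (since 46225 − 321·144 = 1)

215 12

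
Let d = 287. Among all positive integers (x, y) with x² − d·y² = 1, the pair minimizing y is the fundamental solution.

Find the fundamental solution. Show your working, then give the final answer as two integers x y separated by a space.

288 17

√287 → a₀=16, period (1,15,1,32); ℓ=4 even so k=3
k=0  a_k=16  p_k/q_k = 16/1
k=1  a_k=1  p_k/q_k = 17/1
k=2  a_k=15  p_k/q_k = 271/16
k=3  a_k=1  p_k/q_k = 288/17
→ (288, 17).  Check: 288²=82944, 287·17²=82943, difference 1.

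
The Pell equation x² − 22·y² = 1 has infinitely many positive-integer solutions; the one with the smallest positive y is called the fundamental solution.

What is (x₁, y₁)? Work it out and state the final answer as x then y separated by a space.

√22 = [4; 1,2,4,2,1,8, …], period ℓ=6 (even) → k=5
a_0=4:  p_0=4·1+0=4,  q_0=4·0+1=1
…
a_2=2:  p_2=2·5+4=14,  q_2=2·1+1=3
a_3=4:  p_3=4·14+5=61,  q_3=4·3+1=13
a_4=2:  p_4=2·61+14=136,  q_4=2·13+3=29
a_5=1:  p_5=1·136+61=197,  q_5=1·29+13=42
→ (197, 42).  Check: 197²=38809, 22·42²=38808, difference 1.

197 42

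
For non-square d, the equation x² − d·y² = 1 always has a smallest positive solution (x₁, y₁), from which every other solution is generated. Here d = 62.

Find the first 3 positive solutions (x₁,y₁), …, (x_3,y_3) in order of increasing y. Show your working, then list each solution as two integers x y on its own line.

63 8
7937 1008
999999 127000

d=62: √d = [7; 1,6,1,14] (ℓ=4, even), read p_3/q_3
k=0  a_k=7  p_k/q_k = 7/1
…
k=2  a_k=6  p_k/q_k = 55/7
k=3  a_k=1  p_k/q_k = 63/8
→ (63, 8).  Check: 63²=3969, 62·8²=3968, difference 1.
(x_2, y_2) = (63·63 + 62·8·8, 63·8 + 8·63) = (7937, 1008)
(x_3, y_3) = (63·7937 + 62·8·1008, 63·1008 + 8·7937) = (999999, 127000)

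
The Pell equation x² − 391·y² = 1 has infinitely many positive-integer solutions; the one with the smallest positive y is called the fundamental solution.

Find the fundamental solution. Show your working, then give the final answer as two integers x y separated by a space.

√391 → a₀=19, period (1,3,2,2,1,…,3,1,38); ℓ=16 even so k=15
i=0: a=19 ⇒ p=19, q=1
i=1: a=1 ⇒ p=20, q=1
…
i=5: a=1 ⇒ p=613, q=31
i=6: a=1 ⇒ p=1048, q=53
i=7: a=2 ⇒ p=2709, q=137
…
i=10: a=1 ⇒ p=160266, q=8105
…
i=12: a=2 ⇒ p=696292, q=35213
i=13: a=2 ⇒ p=1660597, q=83980
i=14: a=3 ⇒ p=5678083, q=287153
i=15: a=1 ⇒ p=7338680, q=371133
→ (7338680, 371133).  Check: 7338680²=53856224142400, 391·371133²=53856224142399, difference 1.

7338680 371133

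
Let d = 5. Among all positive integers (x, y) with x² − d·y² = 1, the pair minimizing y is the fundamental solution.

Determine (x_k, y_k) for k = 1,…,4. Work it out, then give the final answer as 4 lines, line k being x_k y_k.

9 4
161 72
2889 1292
51841 23184

[2; 4] for √5; ℓ=1 ⇒ convergent index 1
k=0  a_k=2  p_k/q_k = 2/1
k=1  a_k=4  p_k/q_k = 9/4
(x₁, y₁) = (9, 4);  9² − 5·4² = 1 ✓
n=2: (9,4)∘(9,4) = (9·9+5·4·4, 9·4+4·9) = (161,72)
n=3: (161,72)∘(9,4) = (9·161+5·4·72, 9·72+4·161) = (2889,1292)
n=4: (2889,1292)∘(9,4) = (9·2889+5·4·1292, 9·1292+4·2889) = (51841,23184)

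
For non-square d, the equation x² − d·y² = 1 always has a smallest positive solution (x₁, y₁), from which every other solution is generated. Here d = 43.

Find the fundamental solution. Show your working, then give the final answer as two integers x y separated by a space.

d=43: √d = [6; 1,1,3,1,5,1,3,1,1,12] (ℓ=10, even), read p_9/q_9
step 0: (6, 1)  from 6·(1,0) + (0,1)
…
step 3: (46, 7)  from 3·(13,2) + (7,1)
…
step 6: (400, 61)  from 1·(341,52) + (59,9)
step 7: (1541, 235)  from 3·(400,61) + (341,52)
step 8: (1941, 296)  from 1·(1541,235) + (400,61)
step 9: (3482, 531)  from 1·(1941,296) + (1541,235)
→ (3482, 531).  Check: 3482²=12124324, 43·531²=12124323, difference 1.

3482 531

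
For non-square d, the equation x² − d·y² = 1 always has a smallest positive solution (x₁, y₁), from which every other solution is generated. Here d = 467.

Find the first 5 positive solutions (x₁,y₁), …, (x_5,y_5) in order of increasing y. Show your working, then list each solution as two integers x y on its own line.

1625626 75225
5285319783751 244575431700
17183906517558380626 795176361465413175
55869210433019434807260001 2585318735566902940613400
181644882158758119549456134390626 8405522709648569143113732563625

[21; 1,1,1,1,3,…,1,1,42] for √467; ℓ=14 ⇒ convergent index 13
step 0: (21, 1)  from 21·(1,0) + (0,1)
…
step 2: (43, 2)  from 1·(22,1) + (21,1)
step 3: (65, 3)  from 1·(43,2) + (22,1)
…
step 5: (389, 18)  from 3·(108,5) + (65,3)
step 6: (1275, 59)  from 3·(389,18) + (108,5)
…
step 8: (82767, 3830)  from 3·(27164,1257) + (1275,59)
…
step 10: (358232, 16577)  from 1·(275465,12747) + (82767,3830)
…
step 12: (991929, 45901)  from 1·(633697,29324) + (358232,16577)
step 13: (1625626, 75225)  from 1·(991929,45901) + (633697,29324)
fundamental: x₁=1625626, y₁=75225  (since 2642659891876 − 467·5658800625 = 1)
(x_2, y_2) = (1625626·1625626 + 467·75225·75225, 1625626·75225 + 75225·1625626) = (5285319783751, 244575431700)
(x_3, y_3) = (1625626·5285319783751 + 467·75225·244575431700, 1625626·244575431700 + 75225·5285319783751) = (17183906517558380626, 795176361465413175)
(x_4, y_4) = (1625626·17183906517558380626 + 467·75225·795176361465413175, 1625626·795176361465413175 + 75225·17183906517558380626) = (55869210433019434807260001, 2585318735566902940613400)
(x_5, y_5) = (1625626·55869210433019434807260001 + 467·75225·2585318735566902940613400, 1625626·2585318735566902940613400 + 75225·55869210433019434807260001) = (181644882158758119549456134390626, 8405522709648569143113732563625)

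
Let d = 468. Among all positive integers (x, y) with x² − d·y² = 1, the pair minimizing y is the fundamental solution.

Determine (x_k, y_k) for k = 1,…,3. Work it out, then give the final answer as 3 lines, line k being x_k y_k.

d=468: √d = [21; 1,1,1,2,1,1,1,42] (ℓ=8, even), read p_7/q_7
a_0=21:  p_0=21·1+0=21,  q_0=21·0+1=1
…
a_4=2:  p_4=2·65+43=173,  q_4=2·3+2=8
a_5=1:  p_5=1·173+65=238,  q_5=1·8+3=11
a_6=1:  p_6=1·238+173=411,  q_6=1·11+8=19
a_7=1:  p_7=1·411+238=649,  q_7=1·19+11=30
(x₁, y₁) = (649, 30);  649² − 468·30² = 1 ✓
(x_2, y_2) = (649·649 + 468·30·30, 649·30 + 30·649) = (842401, 38940)
(x_3, y_3) = (649·842401 + 468·30·38940, 649·38940 + 30·842401) = (1093435849, 50544090)

649 30
842401 38940
1093435849 50544090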